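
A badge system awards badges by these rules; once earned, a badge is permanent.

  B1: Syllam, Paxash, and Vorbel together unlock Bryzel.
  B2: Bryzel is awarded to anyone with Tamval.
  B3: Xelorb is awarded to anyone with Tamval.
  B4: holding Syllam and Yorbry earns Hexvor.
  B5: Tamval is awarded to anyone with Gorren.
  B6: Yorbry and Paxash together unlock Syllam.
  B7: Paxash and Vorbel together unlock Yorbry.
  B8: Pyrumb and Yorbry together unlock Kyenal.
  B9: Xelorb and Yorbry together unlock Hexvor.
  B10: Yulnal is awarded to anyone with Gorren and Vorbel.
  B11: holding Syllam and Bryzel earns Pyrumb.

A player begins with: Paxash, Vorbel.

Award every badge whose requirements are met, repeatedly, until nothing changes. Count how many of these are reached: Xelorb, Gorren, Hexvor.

1

With Paxash and Vorbel, Yorbry is earned (B7).
With Yorbry and Paxash, Syllam is earned (B6).
With Syllam and Yorbry, Hexvor is earned (B4).
Xelorb would need Tamval (B3), but Tamval is never earned.
No rule produces Gorren, and it is not given.
Hexvor: reached.
Reached: Hexvor — 1 of the 3.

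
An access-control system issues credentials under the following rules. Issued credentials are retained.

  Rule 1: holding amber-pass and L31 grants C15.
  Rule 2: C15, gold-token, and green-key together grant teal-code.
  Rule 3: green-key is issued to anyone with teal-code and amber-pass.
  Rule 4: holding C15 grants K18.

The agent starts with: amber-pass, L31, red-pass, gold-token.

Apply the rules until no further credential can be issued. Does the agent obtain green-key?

green-key would need teal-code and amber-pass (Rule 3), but teal-code is never granted.

No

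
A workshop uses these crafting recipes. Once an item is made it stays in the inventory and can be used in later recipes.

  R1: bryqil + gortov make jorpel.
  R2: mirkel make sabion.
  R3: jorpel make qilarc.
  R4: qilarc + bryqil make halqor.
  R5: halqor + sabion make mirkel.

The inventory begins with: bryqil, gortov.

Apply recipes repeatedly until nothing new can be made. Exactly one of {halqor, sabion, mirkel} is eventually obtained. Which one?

halqor

bryqil + gortov → jorpel (R1).
Using R3, jorpel makes qilarc.
Using R4, qilarc and bryqil make halqor.
sabion would need mirkel (R2), but mirkel is never obtained. mirkel would need halqor and sabion (R5), but sabion is never obtained.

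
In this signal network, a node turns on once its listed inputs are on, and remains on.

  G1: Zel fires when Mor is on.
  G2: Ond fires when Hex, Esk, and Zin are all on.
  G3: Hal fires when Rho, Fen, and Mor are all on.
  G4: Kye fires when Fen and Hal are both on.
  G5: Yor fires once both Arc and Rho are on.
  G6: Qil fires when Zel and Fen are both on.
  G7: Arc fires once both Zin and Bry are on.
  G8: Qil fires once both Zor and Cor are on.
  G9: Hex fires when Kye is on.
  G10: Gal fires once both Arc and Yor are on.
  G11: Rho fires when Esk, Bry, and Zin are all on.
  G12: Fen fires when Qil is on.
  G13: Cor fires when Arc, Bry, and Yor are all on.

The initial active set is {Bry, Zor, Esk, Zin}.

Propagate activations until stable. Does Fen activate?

Yes

Esk, Bry, and Zin are on, so Rho fires (G11).
Zin and Bry are on, so Arc fires (G7).
G5: Arc and Rho on → Yor on.
Arc, Bry, and Yor are on, so Cor fires (G13).
Zor and Cor are on, so Qil fires (G8).
Qil is on, so Fen fires (G12).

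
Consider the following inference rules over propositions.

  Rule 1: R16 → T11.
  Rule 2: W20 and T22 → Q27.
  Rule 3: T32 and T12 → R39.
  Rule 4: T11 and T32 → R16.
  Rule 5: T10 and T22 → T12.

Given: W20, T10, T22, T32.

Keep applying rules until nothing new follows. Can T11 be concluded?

No

T11 would need R16 (Rule 1), but R16 is never established.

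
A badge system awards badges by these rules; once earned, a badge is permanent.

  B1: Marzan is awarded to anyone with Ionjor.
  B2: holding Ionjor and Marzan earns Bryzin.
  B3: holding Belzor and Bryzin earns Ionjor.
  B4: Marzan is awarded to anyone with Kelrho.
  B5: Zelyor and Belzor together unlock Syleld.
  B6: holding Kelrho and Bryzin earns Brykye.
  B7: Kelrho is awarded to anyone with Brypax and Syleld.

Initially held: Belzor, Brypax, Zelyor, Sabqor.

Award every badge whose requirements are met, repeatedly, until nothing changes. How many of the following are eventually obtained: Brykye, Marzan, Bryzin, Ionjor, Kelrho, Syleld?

With Zelyor and Belzor, Syleld is earned (B5).
With Brypax and Syleld, Kelrho is earned (B7).
With Kelrho, Marzan is earned (B4).
Brykye would need Kelrho and Bryzin (B6), but Bryzin is never earned.
Marzan: reached.
Bryzin would need Ionjor and Marzan (B2), but Ionjor is never earned.
Ionjor would need Belzor and Bryzin (B3), but Bryzin is never earned.
Kelrho: reached.
Syleld: reached.
Reached: Marzan, Kelrho, and Syleld — 3 of the 6.

3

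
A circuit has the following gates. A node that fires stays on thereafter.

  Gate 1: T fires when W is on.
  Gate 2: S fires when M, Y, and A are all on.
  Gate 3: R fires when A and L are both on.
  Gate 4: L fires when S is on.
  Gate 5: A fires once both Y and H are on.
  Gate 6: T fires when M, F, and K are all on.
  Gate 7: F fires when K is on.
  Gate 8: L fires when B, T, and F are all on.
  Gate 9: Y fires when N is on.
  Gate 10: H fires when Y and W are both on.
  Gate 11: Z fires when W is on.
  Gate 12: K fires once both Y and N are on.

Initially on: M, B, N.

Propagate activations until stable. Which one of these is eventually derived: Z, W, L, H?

N is on, so Y fires (Gate 9).
Y and N are on, so K fires (Gate 12).
K is on, so F fires (Gate 7).
Gate 6: M, F, and K on → T on.
B, T, and F are on, so L fires (Gate 8).
H would need Y and W (Gate 10), but W never turns on. Z would need W (Gate 11), but W never turns on. No rule produces W, and it is not given.

L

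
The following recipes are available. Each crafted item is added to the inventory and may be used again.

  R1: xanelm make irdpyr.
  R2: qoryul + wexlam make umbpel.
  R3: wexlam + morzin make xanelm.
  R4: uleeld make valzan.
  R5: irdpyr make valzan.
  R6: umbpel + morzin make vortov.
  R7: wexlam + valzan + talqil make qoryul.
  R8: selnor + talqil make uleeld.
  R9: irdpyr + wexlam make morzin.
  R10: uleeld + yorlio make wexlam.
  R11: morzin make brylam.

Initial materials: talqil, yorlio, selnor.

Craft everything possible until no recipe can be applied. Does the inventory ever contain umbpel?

Yes

Using R8, selnor and talqil make uleeld.
uleeld + yorlio → wexlam (R10).
uleeld → valzan (R4).
Using R7, wexlam, valzan, and talqil make qoryul.
Using R2, qoryul and wexlam make umbpel.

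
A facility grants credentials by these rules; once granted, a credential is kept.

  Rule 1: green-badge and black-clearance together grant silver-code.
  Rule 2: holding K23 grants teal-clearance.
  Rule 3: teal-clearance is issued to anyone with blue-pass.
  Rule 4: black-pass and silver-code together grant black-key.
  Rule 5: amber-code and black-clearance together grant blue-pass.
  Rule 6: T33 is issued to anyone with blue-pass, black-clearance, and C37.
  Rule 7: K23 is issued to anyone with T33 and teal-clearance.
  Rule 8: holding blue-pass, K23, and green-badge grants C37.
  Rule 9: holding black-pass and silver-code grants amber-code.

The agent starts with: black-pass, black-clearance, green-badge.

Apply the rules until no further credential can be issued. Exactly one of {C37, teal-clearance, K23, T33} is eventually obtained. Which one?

teal-clearance

Holding green-badge and black-clearance grants silver-code (Rule 1).
Holding black-pass and silver-code grants amber-code (Rule 9).
Holding amber-code and black-clearance grants blue-pass (Rule 5).
Holding blue-pass grants teal-clearance (Rule 3).
C37 would need blue-pass, K23, and green-badge (Rule 8), but K23 is never granted. K23 would need T33 and teal-clearance (Rule 7), but T33 is never granted. T33 would need blue-pass, black-clearance, and C37 (Rule 6), but C37 is never granted.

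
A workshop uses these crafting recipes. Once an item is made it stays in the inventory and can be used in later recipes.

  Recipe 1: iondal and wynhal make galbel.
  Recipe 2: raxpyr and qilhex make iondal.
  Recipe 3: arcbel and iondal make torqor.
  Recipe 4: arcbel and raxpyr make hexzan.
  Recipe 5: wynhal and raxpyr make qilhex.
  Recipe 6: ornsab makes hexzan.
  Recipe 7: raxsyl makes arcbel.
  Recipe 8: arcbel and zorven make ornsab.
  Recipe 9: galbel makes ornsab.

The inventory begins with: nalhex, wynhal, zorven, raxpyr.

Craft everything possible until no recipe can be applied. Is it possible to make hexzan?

Yes

wynhal and raxpyr → qilhex (Recipe 5).
Using Recipe 2, raxpyr and qilhex make iondal.
Using Recipe 1, iondal and wynhal make galbel.
galbel → ornsab (Recipe 9).
ornsab → hexzan (Recipe 6).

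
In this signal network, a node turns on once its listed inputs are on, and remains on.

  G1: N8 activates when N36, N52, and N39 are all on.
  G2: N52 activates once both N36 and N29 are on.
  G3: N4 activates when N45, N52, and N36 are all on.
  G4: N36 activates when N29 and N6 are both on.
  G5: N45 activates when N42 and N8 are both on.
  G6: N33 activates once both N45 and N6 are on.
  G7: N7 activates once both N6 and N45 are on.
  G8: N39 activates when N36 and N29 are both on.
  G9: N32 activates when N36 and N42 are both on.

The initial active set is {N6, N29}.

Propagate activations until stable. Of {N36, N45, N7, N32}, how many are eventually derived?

1

G4: N29 and N6 on → N36 on.
N36: reached.
N45 would need N42 and N8 (G5), but N42 never turns on.
N7 would need N6 and N45 (G7), but N45 never turns on.
N32 would need N36 and N42 (G9), but N42 never turns on.
Reached: N36 — 1 of the 4.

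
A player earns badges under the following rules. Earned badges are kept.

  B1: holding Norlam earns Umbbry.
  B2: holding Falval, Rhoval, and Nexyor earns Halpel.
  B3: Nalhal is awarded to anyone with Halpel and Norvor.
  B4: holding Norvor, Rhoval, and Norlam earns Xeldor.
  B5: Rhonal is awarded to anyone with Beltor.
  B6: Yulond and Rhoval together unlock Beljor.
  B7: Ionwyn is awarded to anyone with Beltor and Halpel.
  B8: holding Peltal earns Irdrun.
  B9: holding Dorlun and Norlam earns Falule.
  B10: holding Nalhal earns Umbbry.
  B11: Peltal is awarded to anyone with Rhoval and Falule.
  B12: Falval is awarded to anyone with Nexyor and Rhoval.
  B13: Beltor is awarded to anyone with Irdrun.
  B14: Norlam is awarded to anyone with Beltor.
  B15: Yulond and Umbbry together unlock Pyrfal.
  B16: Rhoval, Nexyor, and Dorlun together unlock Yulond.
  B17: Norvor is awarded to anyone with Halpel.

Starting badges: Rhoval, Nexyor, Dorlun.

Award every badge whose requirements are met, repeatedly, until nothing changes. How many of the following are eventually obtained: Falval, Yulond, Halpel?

3

With Rhoval, Nexyor, and Dorlun, Yulond is earned (B16).
With Nexyor and Rhoval, Falval is earned (B12).
With Falval, Rhoval, and Nexyor, Halpel is earned (B2).
Falval: reached.
Yulond: reached.
Halpel: reached.
All 3 are reached.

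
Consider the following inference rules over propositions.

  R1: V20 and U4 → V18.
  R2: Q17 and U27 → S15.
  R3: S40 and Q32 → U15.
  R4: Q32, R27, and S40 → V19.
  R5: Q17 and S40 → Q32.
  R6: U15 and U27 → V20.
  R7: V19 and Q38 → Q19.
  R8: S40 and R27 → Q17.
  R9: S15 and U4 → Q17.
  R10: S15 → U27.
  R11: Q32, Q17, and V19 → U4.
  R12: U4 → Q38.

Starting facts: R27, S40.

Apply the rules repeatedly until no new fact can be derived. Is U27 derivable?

U27 would need S15 (R10), but S15 is never established.

No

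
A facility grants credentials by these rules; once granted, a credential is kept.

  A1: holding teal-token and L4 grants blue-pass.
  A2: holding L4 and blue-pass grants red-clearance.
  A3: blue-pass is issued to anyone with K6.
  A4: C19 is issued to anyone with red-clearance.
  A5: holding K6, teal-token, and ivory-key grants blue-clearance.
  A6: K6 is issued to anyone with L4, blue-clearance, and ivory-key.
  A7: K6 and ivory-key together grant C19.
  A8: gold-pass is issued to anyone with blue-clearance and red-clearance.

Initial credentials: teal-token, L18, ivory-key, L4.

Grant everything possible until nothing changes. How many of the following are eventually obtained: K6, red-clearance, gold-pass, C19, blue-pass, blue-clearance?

3

Holding teal-token and L4 grants blue-pass (A1).
Holding L4 and blue-pass grants red-clearance (A2).
Holding red-clearance grants C19 (A4).
K6 would need L4, blue-clearance, and ivory-key (A6), but blue-clearance is never granted.
red-clearance: reached.
gold-pass would need blue-clearance and red-clearance (A8), but blue-clearance is never granted.
C19: reached.
blue-pass: reached.
blue-clearance would need K6, teal-token, and ivory-key (A5), but K6 is never granted.
Reached: red-clearance, C19, and blue-pass — 3 of the 6.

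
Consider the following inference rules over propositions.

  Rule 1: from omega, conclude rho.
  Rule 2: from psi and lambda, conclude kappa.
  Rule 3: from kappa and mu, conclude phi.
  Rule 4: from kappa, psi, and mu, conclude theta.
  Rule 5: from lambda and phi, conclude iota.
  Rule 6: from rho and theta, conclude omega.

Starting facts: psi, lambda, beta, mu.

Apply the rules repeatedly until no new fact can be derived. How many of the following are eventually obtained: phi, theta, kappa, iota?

psi and lambda hold, so kappa follows (Rule 2).
From kappa, psi, and mu, Rule 4 gives theta.
From kappa and mu, Rule 3 gives phi.
lambda and phi hold, so iota follows (Rule 5).
phi: reached.
theta: reached.
kappa: reached.
iota: reached.
All 4 are reached.

4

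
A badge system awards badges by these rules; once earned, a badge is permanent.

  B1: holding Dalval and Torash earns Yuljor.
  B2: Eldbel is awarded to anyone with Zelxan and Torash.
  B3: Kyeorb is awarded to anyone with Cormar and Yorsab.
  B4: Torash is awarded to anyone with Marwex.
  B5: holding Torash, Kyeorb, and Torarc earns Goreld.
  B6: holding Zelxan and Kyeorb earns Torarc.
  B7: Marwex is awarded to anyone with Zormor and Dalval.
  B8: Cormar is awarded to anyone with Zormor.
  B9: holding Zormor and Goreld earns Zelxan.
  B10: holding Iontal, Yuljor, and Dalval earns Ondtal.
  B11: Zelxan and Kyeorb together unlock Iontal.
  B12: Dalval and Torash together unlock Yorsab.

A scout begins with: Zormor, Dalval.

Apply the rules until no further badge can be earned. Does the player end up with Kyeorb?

Yes

With Zormor and Dalval, Marwex is earned (B7).
With Zormor, Cormar is earned (B8).
With Marwex, Torash is earned (B4).
With Dalval and Torash, Yorsab is earned (B12).
With Cormar and Yorsab, Kyeorb is earned (B3).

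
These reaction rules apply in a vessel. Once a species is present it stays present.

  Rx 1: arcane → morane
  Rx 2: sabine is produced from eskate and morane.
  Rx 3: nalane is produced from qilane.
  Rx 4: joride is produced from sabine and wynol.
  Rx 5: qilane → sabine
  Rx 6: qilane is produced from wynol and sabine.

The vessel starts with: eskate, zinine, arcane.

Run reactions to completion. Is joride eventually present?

joride would need sabine and wynol (Rx 4), but wynol never forms.

No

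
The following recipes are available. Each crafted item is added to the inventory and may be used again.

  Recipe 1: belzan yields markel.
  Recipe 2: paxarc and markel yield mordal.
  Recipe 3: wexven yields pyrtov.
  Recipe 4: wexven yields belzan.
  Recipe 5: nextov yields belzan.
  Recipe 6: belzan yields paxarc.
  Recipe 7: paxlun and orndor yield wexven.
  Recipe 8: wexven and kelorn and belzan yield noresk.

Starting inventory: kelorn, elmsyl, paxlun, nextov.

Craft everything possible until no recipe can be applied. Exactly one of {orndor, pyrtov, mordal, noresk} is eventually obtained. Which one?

mordal

Using Recipe 5, nextov makes belzan.
Using Recipe 1, belzan makes markel.
Using Recipe 6, belzan makes paxarc.
Using Recipe 2, paxarc and markel make mordal.
pyrtov would need wexven (Recipe 3), but wexven is never obtained. noresk would need wexven, kelorn, and belzan (Recipe 8), but wexven is never obtained. No rule produces orndor, and it is not given.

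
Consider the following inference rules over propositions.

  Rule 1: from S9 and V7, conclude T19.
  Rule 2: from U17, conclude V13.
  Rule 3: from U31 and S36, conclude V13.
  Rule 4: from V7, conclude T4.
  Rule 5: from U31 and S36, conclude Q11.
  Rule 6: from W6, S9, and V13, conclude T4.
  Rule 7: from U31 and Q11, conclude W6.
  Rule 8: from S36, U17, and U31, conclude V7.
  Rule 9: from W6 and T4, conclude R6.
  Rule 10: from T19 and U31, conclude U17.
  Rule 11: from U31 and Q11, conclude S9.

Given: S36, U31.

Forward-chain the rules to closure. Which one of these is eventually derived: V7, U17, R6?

R6

U31 and S36 hold, so Q11 follows (Rule 5).
From U31 and S36, Rule 3 gives V13.
From U31 and Q11, Rule 7 gives W6.
U31 and Q11 hold, so S9 follows (Rule 11).
From W6, S9, and V13, Rule 6 gives T4.
From W6 and T4, Rule 9 gives R6.
V7 would need S36, U17, and U31 (Rule 8), but U17 is never established. U17 would need T19 and U31 (Rule 10), but T19 is never established.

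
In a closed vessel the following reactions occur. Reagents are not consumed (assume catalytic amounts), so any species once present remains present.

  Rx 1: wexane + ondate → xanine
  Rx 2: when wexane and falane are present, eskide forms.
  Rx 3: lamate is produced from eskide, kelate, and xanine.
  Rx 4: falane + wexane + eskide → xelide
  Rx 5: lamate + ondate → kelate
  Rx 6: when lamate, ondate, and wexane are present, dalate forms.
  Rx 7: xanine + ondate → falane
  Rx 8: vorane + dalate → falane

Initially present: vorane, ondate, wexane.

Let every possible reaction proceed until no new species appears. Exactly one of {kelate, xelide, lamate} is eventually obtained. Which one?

wexane and ondate present → xanine forms (Rx 1).
xanine and ondate present → falane forms (Rx 7).
wexane and falane present → eskide forms (Rx 2).
falane, wexane, and eskide present → xelide forms (Rx 4).
lamate would need eskide, kelate, and xanine (Rx 3), but kelate never forms. kelate would need lamate and ondate (Rx 5), but lamate never forms.

xelide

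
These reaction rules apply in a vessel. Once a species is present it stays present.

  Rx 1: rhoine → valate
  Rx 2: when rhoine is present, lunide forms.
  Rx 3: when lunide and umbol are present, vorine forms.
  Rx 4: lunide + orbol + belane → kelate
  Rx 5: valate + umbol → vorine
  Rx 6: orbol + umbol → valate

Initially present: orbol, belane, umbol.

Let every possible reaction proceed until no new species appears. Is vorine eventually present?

orbol and umbol present → valate forms (Rx 6).
valate and umbol present → vorine forms (Rx 5).

Yes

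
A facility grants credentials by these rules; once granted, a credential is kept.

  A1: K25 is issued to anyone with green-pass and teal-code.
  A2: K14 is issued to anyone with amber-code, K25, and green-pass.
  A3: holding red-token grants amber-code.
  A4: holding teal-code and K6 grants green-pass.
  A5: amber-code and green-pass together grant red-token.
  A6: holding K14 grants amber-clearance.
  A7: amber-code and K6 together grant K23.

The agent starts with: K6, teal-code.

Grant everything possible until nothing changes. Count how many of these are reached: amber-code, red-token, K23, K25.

1

Holding teal-code and K6 grants green-pass (A4).
Holding green-pass and teal-code grants K25 (A1).
amber-code would need red-token (A3), but red-token is never granted.
red-token would need amber-code and green-pass (A5), but amber-code is never granted.
K23 would need amber-code and K6 (A7), but amber-code is never granted.
K25: reached.
Reached: K25 — 1 of the 4.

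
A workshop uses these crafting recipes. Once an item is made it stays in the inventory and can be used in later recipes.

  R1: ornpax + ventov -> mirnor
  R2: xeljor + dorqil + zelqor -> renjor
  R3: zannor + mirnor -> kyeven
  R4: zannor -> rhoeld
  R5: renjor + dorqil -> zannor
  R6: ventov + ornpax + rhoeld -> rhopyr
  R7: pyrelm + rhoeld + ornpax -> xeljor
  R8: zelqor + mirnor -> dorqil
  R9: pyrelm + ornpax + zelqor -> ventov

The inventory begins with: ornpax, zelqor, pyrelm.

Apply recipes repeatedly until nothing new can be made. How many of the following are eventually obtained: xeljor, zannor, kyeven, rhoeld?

xeljor would need pyrelm, rhoeld, and ornpax (R7), but rhoeld is never obtained.
zannor would need renjor and dorqil (R5), but renjor is never obtained.
kyeven would need zannor and mirnor (R3), but zannor is never obtained.
rhoeld would need zannor (R4), but zannor is never obtained.
None of the 4 are reached.

0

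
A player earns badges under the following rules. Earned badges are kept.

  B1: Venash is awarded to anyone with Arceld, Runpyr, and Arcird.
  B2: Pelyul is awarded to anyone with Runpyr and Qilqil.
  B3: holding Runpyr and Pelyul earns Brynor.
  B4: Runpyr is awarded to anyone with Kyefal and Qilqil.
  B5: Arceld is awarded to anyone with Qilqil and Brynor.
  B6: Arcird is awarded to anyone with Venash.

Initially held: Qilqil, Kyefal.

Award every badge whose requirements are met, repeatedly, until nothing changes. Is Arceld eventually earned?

Yes

With Kyefal and Qilqil, Runpyr is earned (B4).
With Runpyr and Qilqil, Pelyul is earned (B2).
With Runpyr and Pelyul, Brynor is earned (B3).
With Qilqil and Brynor, Arceld is earned (B5).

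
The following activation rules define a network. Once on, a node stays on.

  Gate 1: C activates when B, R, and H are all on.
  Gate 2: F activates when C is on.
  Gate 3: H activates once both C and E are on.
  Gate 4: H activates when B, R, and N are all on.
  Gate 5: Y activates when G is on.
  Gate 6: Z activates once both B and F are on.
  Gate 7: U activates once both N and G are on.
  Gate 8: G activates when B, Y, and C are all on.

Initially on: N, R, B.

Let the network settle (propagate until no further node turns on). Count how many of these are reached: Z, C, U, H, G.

3

B, R, and N are on, so H activates (Gate 4).
Gate 1: B, R, and H on → C on.
C is on, so F activates (Gate 2).
Gate 6: B and F on → Z on.
Z: reached.
C: reached.
U would need N and G (Gate 7), but G never turns on.
H: reached.
G would need B, Y, and C (Gate 8), but Y never turns on.
Reached: Z, C, and H — 3 of the 5.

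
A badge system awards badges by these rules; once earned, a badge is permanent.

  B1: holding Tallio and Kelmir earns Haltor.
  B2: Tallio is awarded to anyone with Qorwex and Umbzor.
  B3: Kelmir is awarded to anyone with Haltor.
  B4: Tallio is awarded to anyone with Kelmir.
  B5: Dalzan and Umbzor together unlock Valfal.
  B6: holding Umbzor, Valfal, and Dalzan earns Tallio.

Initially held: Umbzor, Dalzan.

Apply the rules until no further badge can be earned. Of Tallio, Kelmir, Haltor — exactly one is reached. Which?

With Dalzan and Umbzor, Valfal is earned (B5).
With Umbzor, Valfal, and Dalzan, Tallio is earned (B6).
Haltor would need Tallio and Kelmir (B1), but Kelmir is never earned. Kelmir would need Haltor (B3), but Haltor is never earned.

Tallio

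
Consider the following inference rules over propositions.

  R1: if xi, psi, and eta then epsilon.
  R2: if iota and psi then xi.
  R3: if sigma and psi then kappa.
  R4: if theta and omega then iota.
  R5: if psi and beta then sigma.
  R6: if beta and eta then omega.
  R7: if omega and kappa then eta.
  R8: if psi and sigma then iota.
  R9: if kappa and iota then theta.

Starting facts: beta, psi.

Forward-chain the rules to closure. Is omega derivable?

No

omega would need beta and eta (R6), but eta is never established.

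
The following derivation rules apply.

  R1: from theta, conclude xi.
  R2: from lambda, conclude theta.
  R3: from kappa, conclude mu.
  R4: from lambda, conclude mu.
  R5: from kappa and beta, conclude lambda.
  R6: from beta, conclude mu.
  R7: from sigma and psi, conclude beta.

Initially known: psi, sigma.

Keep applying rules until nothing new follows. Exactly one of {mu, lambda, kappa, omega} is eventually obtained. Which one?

mu

From sigma and psi, R7 gives beta.
beta holds, so mu follows (R6).
lambda would need kappa and beta (R5), but kappa is never established. No rule produces omega, and it is not given. No rule produces kappa, and it is not given.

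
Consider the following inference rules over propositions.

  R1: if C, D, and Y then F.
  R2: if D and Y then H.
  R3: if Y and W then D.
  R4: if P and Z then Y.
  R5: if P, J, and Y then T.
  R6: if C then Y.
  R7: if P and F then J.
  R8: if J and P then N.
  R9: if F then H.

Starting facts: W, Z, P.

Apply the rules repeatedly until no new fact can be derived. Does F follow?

F would need C, D, and Y (R1), but C is never established.

No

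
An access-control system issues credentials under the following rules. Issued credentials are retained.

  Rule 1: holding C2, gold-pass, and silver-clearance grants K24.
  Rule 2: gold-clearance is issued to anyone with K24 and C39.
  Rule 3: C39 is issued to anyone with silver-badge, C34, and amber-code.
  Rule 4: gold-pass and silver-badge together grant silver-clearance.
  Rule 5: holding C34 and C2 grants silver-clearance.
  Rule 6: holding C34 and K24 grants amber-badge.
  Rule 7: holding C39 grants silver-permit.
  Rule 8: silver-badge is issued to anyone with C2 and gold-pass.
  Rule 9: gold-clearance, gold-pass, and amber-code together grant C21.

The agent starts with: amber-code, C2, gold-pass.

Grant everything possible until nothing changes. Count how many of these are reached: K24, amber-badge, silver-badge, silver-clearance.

3

Holding C2 and gold-pass grants silver-badge (Rule 8).
Holding gold-pass and silver-badge grants silver-clearance (Rule 4).
Holding C2, gold-pass, and silver-clearance grants K24 (Rule 1).
K24: reached.
amber-badge would need C34 and K24 (Rule 6), but C34 is never granted.
silver-badge: reached.
silver-clearance: reached.
Reached: K24, silver-badge, and silver-clearance — 3 of the 4.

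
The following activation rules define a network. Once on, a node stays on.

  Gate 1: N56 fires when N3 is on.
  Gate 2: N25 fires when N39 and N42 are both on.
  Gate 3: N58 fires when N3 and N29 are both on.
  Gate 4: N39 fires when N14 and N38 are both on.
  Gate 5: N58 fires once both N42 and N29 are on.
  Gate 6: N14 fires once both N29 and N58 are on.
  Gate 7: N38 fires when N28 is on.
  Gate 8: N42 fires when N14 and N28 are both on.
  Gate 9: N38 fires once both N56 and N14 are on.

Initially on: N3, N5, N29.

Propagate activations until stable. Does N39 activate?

Gate 3: N3 and N29 on → N58 on.
Gate 1: N3 on → N56 on.
Gate 6: N29 and N58 on → N14 on.
Gate 9: N56 and N14 on → N38 on.
N14 and N38 are on, so N39 fires (Gate 4).

Yes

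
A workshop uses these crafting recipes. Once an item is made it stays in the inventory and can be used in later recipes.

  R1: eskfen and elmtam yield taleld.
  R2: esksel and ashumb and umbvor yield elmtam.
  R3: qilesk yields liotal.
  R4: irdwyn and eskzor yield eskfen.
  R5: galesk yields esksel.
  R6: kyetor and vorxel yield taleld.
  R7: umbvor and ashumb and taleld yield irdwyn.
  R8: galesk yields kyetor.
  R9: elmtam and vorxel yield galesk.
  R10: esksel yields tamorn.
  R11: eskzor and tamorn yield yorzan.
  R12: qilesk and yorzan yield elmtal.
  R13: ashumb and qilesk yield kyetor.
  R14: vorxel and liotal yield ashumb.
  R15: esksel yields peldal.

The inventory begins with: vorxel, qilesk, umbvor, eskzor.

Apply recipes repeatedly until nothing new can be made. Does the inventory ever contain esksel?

esksel would need galesk (R5), but galesk is never obtained.

No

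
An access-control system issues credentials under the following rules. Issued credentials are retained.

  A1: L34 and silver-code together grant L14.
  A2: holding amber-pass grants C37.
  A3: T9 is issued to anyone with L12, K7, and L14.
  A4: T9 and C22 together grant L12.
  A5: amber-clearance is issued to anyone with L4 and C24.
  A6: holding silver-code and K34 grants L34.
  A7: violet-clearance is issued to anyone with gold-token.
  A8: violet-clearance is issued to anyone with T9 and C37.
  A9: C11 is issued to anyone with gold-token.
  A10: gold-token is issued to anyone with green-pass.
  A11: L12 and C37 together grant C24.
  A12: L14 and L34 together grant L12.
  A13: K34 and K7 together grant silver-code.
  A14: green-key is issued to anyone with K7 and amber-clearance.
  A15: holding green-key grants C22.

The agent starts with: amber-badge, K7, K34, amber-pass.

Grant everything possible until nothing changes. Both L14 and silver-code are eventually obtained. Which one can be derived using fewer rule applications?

silver-code

silver-code: Holding K34 and K7 grants silver-code (A13). [1 rule application]
L14: Holding K34 and K7 grants silver-code (A13). Holding silver-code and K34 grants L34 (A6). Holding L34 and silver-code grants L14 (A1). [3 rule applications]
silver-code needs fewer.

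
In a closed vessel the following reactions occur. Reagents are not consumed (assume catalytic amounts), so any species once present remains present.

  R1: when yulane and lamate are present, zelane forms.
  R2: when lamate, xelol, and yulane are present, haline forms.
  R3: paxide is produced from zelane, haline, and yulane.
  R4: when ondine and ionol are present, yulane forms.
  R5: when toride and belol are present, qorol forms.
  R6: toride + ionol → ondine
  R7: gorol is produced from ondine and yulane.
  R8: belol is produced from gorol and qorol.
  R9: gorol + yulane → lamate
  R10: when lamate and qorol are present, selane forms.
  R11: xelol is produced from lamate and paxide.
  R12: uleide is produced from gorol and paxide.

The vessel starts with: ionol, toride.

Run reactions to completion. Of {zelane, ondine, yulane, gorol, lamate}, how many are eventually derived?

5

toride and ionol present → ondine forms (R6).
ondine and ionol present → yulane forms (R4).
ondine and yulane present → gorol forms (R7).
gorol and yulane present → lamate forms (R9).
yulane and lamate present → zelane forms (R1).
zelane: reached.
ondine: reached.
yulane: reached.
gorol: reached.
lamate: reached.
All 5 are reached.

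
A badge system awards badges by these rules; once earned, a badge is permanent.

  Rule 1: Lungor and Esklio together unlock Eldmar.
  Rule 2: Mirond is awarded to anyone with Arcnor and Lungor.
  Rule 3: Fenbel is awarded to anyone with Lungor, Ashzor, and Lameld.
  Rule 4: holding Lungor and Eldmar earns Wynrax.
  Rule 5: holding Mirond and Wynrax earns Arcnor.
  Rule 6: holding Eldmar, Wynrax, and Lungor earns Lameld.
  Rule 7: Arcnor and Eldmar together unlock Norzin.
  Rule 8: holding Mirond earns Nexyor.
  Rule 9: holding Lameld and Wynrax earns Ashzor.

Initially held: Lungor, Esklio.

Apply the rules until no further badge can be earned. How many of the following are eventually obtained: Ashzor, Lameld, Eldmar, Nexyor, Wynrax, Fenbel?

With Lungor and Esklio, Eldmar is earned (Rule 1).
With Lungor and Eldmar, Wynrax is earned (Rule 4).
With Eldmar, Wynrax, and Lungor, Lameld is earned (Rule 6).
With Lameld and Wynrax, Ashzor is earned (Rule 9).
With Lungor, Ashzor, and Lameld, Fenbel is earned (Rule 3).
Ashzor: reached.
Lameld: reached.
Eldmar: reached.
Nexyor would need Mirond (Rule 8), but Mirond is never earned.
Wynrax: reached.
Fenbel: reached.
Reached: Ashzor, Lameld, Eldmar, Wynrax, and Fenbel — 5 of the 6.

5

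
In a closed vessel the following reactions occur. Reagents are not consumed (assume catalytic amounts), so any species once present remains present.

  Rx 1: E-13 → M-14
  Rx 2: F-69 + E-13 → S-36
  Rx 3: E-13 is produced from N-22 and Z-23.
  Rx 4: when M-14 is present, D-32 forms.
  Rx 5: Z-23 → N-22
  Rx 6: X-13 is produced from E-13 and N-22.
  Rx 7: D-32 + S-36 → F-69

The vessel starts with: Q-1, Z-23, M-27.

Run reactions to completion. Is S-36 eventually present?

S-36 would need F-69 and E-13 (Rx 2), but F-69 never forms.

No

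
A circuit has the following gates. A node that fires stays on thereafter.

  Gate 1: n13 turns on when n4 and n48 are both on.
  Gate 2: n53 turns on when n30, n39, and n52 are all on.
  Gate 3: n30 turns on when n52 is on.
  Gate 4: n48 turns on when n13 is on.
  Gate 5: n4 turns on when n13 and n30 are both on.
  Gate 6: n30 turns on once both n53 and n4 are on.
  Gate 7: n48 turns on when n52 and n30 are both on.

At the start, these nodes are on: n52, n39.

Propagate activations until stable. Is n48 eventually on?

Yes

n52 is on, so n30 turns on (Gate 3).
n52 and n30 are on, so n48 turns on (Gate 7).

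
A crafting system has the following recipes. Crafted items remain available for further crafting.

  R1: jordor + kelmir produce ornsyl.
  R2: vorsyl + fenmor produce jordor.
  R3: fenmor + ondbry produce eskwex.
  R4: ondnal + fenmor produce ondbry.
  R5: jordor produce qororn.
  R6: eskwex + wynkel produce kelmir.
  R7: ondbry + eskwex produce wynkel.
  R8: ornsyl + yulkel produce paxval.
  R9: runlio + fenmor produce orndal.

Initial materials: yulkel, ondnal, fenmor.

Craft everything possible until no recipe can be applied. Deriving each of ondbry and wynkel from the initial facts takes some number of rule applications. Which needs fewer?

ondbry: ondnal + fenmor → ondbry (R4). [1 rule application]
wynkel: ondnal + fenmor → ondbry (R4). fenmor + ondbry → eskwex (R3). ondbry + eskwex → wynkel (R7). [3 rule applications]
ondbry needs fewer.

ondbry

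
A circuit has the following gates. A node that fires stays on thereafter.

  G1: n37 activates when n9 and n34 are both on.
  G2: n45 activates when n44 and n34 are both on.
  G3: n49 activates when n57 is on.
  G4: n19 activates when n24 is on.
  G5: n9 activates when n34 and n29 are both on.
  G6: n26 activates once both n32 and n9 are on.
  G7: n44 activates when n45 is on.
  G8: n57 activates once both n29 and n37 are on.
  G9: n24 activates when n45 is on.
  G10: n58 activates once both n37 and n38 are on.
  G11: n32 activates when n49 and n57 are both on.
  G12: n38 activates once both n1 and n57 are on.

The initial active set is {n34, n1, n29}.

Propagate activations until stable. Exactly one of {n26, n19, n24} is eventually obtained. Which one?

n34 and n29 are on, so n9 activates (G5).
n9 and n34 are on, so n37 activates (G1).
n29 and n37 are on, so n57 activates (G8).
n57 is on, so n49 activates (G3).
n49 and n57 are on, so n32 activates (G11).
G6: n32 and n9 on → n26 on.
n19 would need n24 (G4), but n24 never turns on. n24 would need n45 (G9), but n45 never turns on.

n26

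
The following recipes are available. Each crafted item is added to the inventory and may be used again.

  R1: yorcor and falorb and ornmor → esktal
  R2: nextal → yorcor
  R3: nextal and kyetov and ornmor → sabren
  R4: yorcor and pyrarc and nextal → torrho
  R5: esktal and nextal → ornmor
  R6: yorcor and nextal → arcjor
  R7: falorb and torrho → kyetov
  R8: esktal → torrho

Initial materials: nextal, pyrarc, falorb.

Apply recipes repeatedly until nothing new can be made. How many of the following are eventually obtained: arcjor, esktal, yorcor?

Using R2, nextal makes yorcor.
yorcor and nextal → arcjor (R6).
arcjor: reached.
esktal would need yorcor, falorb, and ornmor (R1), but ornmor is never obtained.
yorcor: reached.
Reached: arcjor and yorcor — 2 of the 3.

2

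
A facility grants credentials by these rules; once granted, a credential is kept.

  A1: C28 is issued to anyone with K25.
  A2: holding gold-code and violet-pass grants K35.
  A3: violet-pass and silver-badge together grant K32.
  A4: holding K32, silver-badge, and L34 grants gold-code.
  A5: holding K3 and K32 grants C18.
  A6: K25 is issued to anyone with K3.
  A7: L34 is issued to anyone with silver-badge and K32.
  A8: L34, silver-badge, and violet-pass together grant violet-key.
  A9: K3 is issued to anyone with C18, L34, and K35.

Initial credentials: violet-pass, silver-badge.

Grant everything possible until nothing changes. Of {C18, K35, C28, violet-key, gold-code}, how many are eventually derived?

Holding violet-pass and silver-badge grants K32 (A3).
Holding silver-badge and K32 grants L34 (A7).
Holding K32, silver-badge, and L34 grants gold-code (A4).
Holding L34, silver-badge, and violet-pass grants violet-key (A8).
Holding gold-code and violet-pass grants K35 (A2).
C18 would need K3 and K32 (A5), but K3 is never granted.
K35: reached.
C28 would need K25 (A1), but K25 is never granted.
violet-key: reached.
gold-code: reached.
Reached: K35, violet-key, and gold-code — 3 of the 5.

3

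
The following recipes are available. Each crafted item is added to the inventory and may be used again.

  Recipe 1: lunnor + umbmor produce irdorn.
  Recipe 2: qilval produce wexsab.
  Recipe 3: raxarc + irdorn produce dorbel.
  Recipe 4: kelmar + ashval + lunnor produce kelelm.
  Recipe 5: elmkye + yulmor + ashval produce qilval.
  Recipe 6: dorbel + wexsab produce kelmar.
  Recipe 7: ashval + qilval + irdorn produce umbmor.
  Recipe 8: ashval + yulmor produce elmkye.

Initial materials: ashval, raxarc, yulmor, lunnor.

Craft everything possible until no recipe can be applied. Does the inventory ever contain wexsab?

Using Recipe 8, ashval and yulmor make elmkye.
elmkye + yulmor + ashval → qilval (Recipe 5).
Using Recipe 2, qilval makes wexsab.

Yes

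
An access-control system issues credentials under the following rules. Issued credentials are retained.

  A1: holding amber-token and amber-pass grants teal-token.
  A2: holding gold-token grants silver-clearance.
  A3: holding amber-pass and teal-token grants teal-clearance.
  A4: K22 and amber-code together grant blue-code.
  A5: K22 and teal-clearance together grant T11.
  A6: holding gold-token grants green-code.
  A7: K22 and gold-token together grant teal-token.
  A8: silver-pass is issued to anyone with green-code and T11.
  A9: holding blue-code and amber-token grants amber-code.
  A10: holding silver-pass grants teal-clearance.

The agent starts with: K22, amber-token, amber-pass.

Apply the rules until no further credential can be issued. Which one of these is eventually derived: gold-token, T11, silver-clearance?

Holding amber-token and amber-pass grants teal-token (A1).
Holding amber-pass and teal-token grants teal-clearance (A3).
Holding K22 and teal-clearance grants T11 (A5).
No rule produces gold-token, and it is not given. silver-clearance would need gold-token (A2), but gold-token is never granted.

T11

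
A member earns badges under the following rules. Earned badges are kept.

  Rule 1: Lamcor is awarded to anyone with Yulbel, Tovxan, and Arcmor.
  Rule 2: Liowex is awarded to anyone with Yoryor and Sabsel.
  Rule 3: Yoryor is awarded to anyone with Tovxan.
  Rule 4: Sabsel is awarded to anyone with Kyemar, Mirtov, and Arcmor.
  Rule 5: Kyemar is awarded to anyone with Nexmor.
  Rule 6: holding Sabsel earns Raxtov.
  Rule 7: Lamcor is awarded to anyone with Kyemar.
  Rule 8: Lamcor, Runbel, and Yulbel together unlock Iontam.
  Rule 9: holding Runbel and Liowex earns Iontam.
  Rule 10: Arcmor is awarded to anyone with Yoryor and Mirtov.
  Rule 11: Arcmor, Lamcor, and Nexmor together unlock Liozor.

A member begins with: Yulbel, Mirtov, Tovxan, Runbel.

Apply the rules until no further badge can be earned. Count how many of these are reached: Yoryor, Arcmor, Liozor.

With Tovxan, Yoryor is earned (Rule 3).
With Yoryor and Mirtov, Arcmor is earned (Rule 10).
Yoryor: reached.
Arcmor: reached.
Liozor would need Arcmor, Lamcor, and Nexmor (Rule 11), but Nexmor is never earned.
Reached: Yoryor and Arcmor — 2 of the 3.

2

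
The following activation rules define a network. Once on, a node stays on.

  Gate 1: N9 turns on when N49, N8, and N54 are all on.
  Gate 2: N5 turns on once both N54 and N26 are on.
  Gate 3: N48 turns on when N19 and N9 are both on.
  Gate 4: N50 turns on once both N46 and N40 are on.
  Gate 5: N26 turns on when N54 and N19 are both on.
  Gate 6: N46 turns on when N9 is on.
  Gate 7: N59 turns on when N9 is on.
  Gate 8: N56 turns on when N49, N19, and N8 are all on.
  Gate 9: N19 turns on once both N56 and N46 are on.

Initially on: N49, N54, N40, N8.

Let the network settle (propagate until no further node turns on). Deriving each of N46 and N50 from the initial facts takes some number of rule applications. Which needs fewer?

N46

N46: N49, N8, and N54 are on, so N9 turns on (Gate 1). N9 is on, so N46 turns on (Gate 6). [2 rule applications]
N50: Gate 1: N49, N8, and N54 on → N9 on. Gate 6: N9 on → N46 on. N46 and N40 are on, so N50 turns on (Gate 4). [3 rule applications]
N46 needs fewer.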